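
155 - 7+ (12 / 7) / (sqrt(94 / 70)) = 12 *sqrt(1645) / 329+ 148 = 149.48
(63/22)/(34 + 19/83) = 1743/20834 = 0.08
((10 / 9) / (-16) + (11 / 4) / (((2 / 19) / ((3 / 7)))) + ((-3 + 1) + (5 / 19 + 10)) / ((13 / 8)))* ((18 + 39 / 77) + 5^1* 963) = 31297236500 / 399399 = 78360.83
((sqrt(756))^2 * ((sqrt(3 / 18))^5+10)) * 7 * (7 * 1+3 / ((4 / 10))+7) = 2107 * sqrt(6) / 4+1137780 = 1139070.27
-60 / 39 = -20 / 13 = -1.54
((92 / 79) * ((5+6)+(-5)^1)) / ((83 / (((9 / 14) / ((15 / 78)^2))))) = 1679184 / 1147475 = 1.46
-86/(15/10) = -172/3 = -57.33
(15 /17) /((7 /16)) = 240 /119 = 2.02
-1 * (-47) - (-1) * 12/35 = 1657/35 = 47.34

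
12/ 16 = 3/ 4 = 0.75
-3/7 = -0.43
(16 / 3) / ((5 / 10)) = 10.67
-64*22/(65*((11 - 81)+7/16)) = 22528/72345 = 0.31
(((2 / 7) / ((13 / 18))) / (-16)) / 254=-0.00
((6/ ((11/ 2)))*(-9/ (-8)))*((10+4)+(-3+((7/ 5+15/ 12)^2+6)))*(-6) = -778329/ 4400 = -176.89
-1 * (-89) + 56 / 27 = 2459 / 27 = 91.07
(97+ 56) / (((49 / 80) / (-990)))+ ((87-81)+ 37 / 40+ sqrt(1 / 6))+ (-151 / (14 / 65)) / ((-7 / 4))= -483905227 / 1960+ sqrt(6) / 6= -246890.01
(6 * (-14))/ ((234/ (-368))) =5152/ 39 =132.10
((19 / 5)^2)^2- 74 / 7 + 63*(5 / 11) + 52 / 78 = 32808526 / 144375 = 227.25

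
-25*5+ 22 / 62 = -3864 / 31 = -124.65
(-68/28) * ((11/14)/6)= -0.32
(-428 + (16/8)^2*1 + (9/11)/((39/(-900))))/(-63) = 63332/9009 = 7.03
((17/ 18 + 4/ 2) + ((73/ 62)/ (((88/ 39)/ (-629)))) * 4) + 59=-15356437/ 12276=-1250.93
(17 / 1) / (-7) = -17 / 7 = -2.43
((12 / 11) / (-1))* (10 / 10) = -12 / 11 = -1.09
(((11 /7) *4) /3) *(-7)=-44 /3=-14.67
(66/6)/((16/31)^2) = 41.29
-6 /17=-0.35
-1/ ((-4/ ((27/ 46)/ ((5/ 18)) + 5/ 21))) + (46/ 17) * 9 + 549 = 47126273/ 82110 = 573.94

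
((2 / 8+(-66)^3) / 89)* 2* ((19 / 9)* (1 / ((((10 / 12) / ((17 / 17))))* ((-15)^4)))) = -21849677 / 67584375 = -0.32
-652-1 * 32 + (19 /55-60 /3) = -38701 /55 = -703.65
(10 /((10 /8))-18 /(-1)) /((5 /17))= 442 /5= 88.40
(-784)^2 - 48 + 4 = 614612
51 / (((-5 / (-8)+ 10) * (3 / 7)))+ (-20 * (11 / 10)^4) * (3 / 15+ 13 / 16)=-737921 / 40000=-18.45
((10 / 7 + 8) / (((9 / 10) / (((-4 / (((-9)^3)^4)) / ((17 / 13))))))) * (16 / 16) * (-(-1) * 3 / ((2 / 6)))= -11440 / 11203038280413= -0.00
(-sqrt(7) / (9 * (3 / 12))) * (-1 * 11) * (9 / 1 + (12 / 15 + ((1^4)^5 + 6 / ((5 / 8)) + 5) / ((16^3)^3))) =18519898980781 * sqrt(7) / 386547056640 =126.76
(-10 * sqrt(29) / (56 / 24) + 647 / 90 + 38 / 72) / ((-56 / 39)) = -6019 / 1120 + 585 * sqrt(29) / 196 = 10.70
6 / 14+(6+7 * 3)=27.43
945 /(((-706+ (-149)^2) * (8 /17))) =1071 /11464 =0.09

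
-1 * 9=-9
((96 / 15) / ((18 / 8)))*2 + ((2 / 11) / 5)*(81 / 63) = 19874 / 3465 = 5.74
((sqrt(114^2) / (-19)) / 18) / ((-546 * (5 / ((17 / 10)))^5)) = 1419857 / 511875000000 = 0.00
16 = 16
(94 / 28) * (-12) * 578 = -162996 / 7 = -23285.14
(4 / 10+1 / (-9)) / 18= 13 / 810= 0.02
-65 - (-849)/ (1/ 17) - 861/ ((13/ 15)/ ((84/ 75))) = 861596/ 65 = 13255.32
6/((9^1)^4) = 2/2187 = 0.00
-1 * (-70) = 70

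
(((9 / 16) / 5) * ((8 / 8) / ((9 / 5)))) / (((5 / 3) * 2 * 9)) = 1 / 480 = 0.00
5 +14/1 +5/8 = 157/8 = 19.62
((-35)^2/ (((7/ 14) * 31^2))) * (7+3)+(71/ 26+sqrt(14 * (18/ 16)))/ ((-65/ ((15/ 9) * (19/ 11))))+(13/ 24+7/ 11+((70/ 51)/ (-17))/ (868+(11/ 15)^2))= 21431232785086389/ 807164101534648-19 * sqrt(7)/ 286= 26.38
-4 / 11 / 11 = -4 / 121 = -0.03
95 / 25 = 3.80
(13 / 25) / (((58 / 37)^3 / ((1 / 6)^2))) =658489 / 175600800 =0.00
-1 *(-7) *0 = 0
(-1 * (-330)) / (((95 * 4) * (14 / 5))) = 165 / 532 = 0.31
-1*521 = -521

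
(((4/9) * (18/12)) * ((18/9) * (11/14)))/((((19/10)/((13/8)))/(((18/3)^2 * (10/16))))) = 20.16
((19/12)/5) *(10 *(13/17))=247/102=2.42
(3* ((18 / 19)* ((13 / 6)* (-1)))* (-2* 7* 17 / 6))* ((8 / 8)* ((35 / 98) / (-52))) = -255 / 152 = -1.68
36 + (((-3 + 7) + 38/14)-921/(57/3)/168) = 45141/1064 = 42.43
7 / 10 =0.70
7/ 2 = 3.50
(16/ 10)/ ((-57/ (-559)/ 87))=1365.14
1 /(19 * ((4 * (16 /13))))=13 /1216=0.01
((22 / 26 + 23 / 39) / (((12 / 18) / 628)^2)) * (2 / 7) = 4732608 / 13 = 364046.77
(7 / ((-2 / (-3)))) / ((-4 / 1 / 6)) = -15.75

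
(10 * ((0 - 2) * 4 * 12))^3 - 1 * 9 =-884736009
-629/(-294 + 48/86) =27047/12618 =2.14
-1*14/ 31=-14/ 31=-0.45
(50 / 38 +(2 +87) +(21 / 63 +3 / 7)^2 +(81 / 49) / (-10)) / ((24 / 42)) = 7602349 / 47880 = 158.78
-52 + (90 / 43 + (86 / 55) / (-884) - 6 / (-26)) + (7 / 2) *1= -24135612 / 522665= -46.18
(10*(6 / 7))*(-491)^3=-7102246260 / 7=-1014606608.57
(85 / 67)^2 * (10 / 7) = 72250 / 31423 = 2.30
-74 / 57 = -1.30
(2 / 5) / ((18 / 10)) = 2 / 9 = 0.22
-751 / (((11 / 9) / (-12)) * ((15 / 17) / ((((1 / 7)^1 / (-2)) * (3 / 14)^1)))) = -127.91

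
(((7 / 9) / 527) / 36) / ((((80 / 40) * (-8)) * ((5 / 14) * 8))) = -49 / 54639360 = -0.00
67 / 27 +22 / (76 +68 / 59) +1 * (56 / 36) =265607 / 61452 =4.32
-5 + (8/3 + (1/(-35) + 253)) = 26317/105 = 250.64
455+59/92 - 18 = 40263/92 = 437.64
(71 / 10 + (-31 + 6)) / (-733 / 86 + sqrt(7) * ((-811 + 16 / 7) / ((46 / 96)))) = -20891959403 / 2730449251382485 + 4136968042848 * sqrt(7) / 2730449251382485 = 0.00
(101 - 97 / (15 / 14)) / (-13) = -157 / 195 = -0.81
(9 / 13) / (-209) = -9 / 2717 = -0.00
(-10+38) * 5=140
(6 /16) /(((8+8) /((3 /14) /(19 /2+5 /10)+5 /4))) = 267 /8960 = 0.03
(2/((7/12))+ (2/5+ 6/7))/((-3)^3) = -164/945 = -0.17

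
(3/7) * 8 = 24/7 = 3.43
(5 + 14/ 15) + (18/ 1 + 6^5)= 116999/ 15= 7799.93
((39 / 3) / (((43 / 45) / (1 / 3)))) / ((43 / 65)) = 12675 / 1849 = 6.86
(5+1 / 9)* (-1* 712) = -32752 / 9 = -3639.11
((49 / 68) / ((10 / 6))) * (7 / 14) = 147 / 680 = 0.22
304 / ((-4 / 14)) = -1064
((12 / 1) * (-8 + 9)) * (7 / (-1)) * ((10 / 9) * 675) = -63000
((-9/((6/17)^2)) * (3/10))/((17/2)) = -51/20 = -2.55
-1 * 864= -864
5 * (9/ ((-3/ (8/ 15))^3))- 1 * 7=-14687/ 2025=-7.25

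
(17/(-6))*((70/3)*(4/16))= -595/36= -16.53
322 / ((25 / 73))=23506 / 25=940.24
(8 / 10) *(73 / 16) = 73 / 20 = 3.65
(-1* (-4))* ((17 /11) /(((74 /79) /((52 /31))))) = 139672 /12617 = 11.07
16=16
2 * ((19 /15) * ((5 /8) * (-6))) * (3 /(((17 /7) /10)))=-1995 /17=-117.35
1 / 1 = 1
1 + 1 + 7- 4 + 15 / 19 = 110 / 19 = 5.79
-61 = -61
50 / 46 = 25 / 23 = 1.09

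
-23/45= -0.51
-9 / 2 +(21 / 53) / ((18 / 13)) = -670 / 159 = -4.21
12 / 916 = 3 / 229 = 0.01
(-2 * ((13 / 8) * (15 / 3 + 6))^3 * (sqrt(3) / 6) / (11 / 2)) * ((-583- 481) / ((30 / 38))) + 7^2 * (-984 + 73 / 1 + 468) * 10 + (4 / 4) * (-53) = -217123 + 671770099 * sqrt(3) / 1440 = 590890.85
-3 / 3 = -1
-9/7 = -1.29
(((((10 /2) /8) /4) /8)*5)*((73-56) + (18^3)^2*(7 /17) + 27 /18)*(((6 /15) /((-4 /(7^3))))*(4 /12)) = -816634576975 /52224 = -15637151.06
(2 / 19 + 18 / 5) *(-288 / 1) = -101376 / 95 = -1067.12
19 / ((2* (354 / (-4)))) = -19 / 177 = -0.11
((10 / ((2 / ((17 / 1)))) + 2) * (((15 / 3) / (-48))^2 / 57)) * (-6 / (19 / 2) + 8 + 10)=0.29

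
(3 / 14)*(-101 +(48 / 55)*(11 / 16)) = -753 / 35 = -21.51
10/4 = 5/2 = 2.50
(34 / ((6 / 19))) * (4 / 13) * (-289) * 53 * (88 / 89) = -1741481632 / 3471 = -501723.32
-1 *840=-840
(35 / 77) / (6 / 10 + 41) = 0.01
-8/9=-0.89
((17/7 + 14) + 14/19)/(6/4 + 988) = 0.02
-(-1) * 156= 156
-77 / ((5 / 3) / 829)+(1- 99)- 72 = -38469.80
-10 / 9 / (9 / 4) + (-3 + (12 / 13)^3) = -481783 / 177957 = -2.71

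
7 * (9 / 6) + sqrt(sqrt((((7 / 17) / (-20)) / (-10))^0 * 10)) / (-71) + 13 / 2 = 17 - 10^(1 / 4) / 71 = 16.97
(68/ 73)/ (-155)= -68/ 11315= -0.01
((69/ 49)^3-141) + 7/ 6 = -96736457/ 705894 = -137.04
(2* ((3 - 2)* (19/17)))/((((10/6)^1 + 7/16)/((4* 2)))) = 14592/1717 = 8.50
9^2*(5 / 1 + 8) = 1053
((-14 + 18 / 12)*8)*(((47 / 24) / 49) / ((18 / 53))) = -62275 / 5292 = -11.77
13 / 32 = 0.41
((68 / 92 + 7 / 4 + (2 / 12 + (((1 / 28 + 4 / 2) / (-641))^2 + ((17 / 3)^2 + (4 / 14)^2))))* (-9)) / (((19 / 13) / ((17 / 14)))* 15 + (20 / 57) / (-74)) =-1083068799004993827 / 62329746391438400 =-17.38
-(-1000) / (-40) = -25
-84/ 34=-2.47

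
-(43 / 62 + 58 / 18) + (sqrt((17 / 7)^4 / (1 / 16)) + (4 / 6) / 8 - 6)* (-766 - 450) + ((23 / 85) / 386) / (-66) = -21496.92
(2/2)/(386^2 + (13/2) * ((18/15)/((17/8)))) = 85/12664972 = 0.00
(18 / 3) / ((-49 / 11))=-66 / 49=-1.35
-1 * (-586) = 586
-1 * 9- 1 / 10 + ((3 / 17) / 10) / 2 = -3091 / 340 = -9.09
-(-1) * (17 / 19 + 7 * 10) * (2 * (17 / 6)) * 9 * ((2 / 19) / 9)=42.29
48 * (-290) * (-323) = 4496160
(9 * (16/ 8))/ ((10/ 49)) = 441/ 5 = 88.20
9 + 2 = 11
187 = 187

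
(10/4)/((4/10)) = 25/4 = 6.25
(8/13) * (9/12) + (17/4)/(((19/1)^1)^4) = 3127925/6776692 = 0.46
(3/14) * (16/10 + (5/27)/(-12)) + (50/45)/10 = 3407/7560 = 0.45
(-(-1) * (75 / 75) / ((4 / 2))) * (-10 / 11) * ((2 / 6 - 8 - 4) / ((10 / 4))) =70 / 33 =2.12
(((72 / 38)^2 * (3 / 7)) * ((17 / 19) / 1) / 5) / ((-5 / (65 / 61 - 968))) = 3898540368 / 73219825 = 53.24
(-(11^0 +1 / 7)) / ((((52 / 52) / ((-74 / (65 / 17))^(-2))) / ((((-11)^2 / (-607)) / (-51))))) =-1022450 / 85735009059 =-0.00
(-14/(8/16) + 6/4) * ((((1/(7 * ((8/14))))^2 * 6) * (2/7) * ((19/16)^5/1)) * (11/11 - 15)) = 393699741/4194304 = 93.87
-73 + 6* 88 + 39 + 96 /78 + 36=6906 /13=531.23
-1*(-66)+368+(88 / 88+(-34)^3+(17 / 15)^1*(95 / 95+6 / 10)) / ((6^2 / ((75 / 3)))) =-2900717 / 108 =-26858.49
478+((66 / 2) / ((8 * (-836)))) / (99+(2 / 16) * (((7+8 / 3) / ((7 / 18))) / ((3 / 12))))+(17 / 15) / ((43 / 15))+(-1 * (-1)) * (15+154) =4400630739 / 6797440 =647.40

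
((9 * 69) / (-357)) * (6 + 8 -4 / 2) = -2484 / 119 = -20.87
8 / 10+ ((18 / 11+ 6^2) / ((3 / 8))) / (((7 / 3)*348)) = 10312 / 11165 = 0.92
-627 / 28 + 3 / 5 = -3051 / 140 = -21.79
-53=-53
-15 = -15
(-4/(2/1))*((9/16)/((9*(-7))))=1/56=0.02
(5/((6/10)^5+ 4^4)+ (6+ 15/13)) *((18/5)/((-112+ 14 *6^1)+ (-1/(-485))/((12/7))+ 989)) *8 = 12508465353984/58185149172293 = 0.21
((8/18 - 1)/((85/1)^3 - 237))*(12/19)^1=-5/8747904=-0.00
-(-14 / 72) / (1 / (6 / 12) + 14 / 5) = 35 / 864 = 0.04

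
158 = 158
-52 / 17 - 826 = -14094 / 17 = -829.06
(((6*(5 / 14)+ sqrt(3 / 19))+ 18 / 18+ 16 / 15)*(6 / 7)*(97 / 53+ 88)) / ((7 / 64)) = 1828224*sqrt(57) / 49343+ 269358336 / 90895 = 3243.13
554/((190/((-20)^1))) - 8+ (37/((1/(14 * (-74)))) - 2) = -729606/19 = -38400.32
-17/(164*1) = -17/164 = -0.10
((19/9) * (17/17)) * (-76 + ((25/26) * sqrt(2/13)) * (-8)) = -1444/9-1900 * sqrt(26)/1521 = -166.81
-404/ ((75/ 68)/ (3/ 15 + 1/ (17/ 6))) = -75952/ 375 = -202.54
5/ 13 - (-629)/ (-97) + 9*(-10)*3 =-348162/ 1261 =-276.10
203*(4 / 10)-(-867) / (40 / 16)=428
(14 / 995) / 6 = 7 / 2985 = 0.00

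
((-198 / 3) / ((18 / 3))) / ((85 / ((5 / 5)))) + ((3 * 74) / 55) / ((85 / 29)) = 5833 / 4675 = 1.25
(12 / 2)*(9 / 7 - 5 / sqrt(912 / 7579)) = 54 / 7 - 5*sqrt(432003) / 38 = -78.77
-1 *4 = -4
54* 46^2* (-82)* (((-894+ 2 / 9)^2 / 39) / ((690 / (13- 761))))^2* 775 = -11909594788248980143456256 / 3326427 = -3580296452695032881.66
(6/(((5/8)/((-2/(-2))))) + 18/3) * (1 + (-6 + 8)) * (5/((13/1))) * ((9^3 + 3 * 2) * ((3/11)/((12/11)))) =6615/2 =3307.50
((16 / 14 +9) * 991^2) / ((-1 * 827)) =-69727751 / 5789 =-12044.87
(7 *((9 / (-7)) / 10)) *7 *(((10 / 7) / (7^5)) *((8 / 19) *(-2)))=144 / 319333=0.00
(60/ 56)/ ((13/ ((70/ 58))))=75/ 754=0.10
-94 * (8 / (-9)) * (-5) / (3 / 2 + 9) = -7520 / 189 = -39.79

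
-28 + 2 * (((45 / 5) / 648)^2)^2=-376233983 / 13436928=-28.00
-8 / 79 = -0.10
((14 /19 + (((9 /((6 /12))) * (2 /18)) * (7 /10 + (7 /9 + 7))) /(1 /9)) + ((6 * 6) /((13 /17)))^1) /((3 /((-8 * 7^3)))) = -679170184 /3705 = -183311.79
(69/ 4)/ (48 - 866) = -69/ 3272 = -0.02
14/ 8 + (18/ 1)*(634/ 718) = 25337/ 1436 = 17.64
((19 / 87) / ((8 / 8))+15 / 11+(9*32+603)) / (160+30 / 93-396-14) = -26480231 / 7407180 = -3.57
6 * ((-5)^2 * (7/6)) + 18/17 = 2993/17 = 176.06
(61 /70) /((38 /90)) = 549 /266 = 2.06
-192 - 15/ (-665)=-25533/ 133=-191.98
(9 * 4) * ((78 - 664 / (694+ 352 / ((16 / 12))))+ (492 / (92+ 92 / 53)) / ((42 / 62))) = 708411394 / 231357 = 3061.98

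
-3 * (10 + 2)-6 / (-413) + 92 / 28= -13505 / 413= -32.70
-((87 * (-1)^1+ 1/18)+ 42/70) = 7771/90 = 86.34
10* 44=440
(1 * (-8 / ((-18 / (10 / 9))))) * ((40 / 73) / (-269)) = -1600 / 1590597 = -0.00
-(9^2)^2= -6561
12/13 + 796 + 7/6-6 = 61783/78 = 792.09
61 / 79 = 0.77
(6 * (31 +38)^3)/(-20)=-985527/10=-98552.70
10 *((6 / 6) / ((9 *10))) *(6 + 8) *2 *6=56 / 3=18.67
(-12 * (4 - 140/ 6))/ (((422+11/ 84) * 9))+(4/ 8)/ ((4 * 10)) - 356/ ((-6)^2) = -250589909/ 25530480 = -9.82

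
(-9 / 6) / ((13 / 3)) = -9 / 26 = -0.35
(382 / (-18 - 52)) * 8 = -43.66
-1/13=-0.08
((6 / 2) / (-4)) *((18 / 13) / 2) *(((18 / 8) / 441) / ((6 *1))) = -9 / 20384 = -0.00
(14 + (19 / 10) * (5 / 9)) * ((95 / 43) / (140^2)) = 5149 / 3034080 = 0.00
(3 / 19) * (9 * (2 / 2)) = 27 / 19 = 1.42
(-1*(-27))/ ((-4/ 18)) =-243/ 2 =-121.50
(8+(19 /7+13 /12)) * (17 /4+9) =52523 /336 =156.32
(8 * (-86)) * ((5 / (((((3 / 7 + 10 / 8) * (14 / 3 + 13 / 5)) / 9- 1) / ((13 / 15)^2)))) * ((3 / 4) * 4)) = -29300544 / 1343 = -21817.23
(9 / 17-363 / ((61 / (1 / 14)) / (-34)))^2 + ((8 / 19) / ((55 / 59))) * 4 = 226.25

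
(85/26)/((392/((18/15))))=51/5096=0.01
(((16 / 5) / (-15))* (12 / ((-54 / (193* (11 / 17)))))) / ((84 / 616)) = 1494592 / 34425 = 43.42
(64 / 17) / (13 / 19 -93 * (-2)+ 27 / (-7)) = 2128 / 103343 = 0.02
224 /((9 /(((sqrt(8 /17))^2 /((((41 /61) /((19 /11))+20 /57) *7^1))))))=296704 /131223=2.26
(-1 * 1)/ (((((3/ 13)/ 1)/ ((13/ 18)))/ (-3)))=169/ 18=9.39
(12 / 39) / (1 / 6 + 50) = 24 / 3913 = 0.01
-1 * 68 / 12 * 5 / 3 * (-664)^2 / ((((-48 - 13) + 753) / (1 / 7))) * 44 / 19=-412237760 / 207081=-1990.71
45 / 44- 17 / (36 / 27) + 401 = 4282 / 11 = 389.27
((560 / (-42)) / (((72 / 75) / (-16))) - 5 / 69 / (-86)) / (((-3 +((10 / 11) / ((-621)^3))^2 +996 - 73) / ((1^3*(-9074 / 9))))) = -13371459739822401146406477 / 54906182588224830259652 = -243.53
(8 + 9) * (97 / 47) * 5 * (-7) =-57715 / 47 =-1227.98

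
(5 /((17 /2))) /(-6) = -5 /51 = -0.10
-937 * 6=-5622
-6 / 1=-6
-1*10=-10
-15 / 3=-5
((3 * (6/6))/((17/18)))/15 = 18/85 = 0.21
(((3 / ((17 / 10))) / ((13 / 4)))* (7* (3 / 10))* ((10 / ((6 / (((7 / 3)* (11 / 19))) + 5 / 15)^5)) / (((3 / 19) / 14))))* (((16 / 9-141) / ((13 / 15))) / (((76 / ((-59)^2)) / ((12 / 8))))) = -21086394765110177476050 / 4690435716059719639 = -4495.62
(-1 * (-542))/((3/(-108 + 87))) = -3794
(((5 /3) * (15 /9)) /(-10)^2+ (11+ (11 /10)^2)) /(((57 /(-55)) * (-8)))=60577 /41040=1.48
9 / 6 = 3 / 2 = 1.50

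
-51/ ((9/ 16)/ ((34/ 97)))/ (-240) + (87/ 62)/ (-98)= 3132173/ 26521740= 0.12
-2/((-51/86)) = 172/51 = 3.37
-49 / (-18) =2.72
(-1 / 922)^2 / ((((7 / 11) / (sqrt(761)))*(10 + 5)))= 11*sqrt(761) / 89258820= 0.00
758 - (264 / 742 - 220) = 362706 / 371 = 977.64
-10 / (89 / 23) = -230 / 89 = -2.58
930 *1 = 930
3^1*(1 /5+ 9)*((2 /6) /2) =23 /5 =4.60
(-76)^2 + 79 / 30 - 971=144229 / 30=4807.63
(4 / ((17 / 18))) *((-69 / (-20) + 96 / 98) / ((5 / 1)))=78138 / 20825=3.75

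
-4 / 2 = -2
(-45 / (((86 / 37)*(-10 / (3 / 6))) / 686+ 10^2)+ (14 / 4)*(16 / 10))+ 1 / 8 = 6689579 / 1268240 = 5.27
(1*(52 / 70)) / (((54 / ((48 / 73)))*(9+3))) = 52 / 68985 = 0.00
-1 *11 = -11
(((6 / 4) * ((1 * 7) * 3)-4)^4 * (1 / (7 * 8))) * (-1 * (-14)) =9150625 / 64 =142978.52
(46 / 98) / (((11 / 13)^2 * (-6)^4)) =3887 / 7683984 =0.00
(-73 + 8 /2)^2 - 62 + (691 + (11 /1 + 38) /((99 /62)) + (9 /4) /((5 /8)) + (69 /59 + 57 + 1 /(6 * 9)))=960694073 /175230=5482.47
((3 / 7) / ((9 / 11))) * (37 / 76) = 407 / 1596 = 0.26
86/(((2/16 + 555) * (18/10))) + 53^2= 112276361/39969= 2809.09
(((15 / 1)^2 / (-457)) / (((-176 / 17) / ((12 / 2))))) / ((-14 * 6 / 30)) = -57375 / 563024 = -0.10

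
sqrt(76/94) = sqrt(1786)/47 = 0.90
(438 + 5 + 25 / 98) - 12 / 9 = 129925 / 294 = 441.92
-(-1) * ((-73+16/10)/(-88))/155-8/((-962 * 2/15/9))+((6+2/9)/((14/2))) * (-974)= -255443054947/295237800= -865.21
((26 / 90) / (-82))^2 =169 / 13616100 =0.00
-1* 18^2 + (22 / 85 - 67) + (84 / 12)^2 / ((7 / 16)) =-23693 / 85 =-278.74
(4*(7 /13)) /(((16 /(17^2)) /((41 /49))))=11849 /364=32.55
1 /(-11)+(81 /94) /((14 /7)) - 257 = -530773 /2068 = -256.66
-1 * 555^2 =-308025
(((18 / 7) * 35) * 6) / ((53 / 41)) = 22140 / 53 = 417.74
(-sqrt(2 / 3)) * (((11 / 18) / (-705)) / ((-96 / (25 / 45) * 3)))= -11 * sqrt(6) / 19735488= -0.00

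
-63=-63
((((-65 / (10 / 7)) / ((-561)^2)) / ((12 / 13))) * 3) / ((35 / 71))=-11999 / 12588840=-0.00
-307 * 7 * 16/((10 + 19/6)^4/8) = -356493312/38950081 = -9.15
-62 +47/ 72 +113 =3719/ 72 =51.65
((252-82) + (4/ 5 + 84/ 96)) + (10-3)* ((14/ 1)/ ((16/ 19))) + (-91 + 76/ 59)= 198.34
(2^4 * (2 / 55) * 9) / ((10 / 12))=1728 / 275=6.28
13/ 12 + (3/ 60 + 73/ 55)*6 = 6169/ 660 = 9.35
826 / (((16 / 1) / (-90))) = -18585 / 4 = -4646.25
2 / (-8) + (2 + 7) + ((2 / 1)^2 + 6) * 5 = 235 / 4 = 58.75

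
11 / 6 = 1.83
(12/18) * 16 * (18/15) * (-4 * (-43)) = 11008/5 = 2201.60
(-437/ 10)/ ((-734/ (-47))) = -20539/ 7340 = -2.80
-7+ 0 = -7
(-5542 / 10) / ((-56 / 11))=30481 / 280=108.86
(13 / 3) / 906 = 13 / 2718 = 0.00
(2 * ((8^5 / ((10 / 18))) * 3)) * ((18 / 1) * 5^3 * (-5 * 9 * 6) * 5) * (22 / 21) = -7882997760000 / 7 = -1126142537142.86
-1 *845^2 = -714025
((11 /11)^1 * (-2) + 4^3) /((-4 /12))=-186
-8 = -8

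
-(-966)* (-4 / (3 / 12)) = -15456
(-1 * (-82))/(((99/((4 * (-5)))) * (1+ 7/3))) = -164/33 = -4.97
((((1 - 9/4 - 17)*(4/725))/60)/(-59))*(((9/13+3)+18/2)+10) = 73/113100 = 0.00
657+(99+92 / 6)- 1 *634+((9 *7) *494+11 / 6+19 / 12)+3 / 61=7628123 / 244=31262.80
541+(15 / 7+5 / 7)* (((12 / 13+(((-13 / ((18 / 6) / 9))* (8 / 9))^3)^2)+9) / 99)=328986499740281 / 6567561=50092644.70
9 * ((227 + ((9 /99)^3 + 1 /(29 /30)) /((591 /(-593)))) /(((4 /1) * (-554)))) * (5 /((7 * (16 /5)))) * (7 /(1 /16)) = -96649319175 /4212617662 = -22.94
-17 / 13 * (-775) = 13175 / 13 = 1013.46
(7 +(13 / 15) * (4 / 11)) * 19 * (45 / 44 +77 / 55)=336.73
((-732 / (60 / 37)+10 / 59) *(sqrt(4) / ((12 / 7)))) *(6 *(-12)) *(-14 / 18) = -8696716 / 295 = -29480.39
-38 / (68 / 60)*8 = -268.24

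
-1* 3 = -3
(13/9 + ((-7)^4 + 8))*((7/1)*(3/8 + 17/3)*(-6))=-11009705/18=-611650.28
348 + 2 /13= 4526 /13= 348.15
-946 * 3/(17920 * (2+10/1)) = -473/35840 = -0.01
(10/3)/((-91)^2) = 10/24843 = 0.00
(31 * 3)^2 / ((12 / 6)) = 8649 / 2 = 4324.50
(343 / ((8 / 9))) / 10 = 3087 / 80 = 38.59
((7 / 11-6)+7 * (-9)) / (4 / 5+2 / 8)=-15040 / 231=-65.11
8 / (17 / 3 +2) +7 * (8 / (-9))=-1072 / 207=-5.18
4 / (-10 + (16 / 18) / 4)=-9 / 22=-0.41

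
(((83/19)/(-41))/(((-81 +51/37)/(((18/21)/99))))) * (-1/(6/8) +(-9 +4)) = -0.00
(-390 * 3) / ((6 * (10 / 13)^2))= -6591 / 20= -329.55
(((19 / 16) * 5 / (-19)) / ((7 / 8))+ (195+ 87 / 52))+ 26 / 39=196.98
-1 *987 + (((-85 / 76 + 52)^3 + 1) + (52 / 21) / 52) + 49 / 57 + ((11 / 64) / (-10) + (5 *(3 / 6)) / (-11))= 132578698522531 / 1014034560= 130743.77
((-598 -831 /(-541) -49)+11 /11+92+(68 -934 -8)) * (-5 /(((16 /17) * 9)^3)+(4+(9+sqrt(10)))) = -9979130920253 /538472448 -771717 * sqrt(10) /541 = -23043.17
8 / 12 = 2 / 3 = 0.67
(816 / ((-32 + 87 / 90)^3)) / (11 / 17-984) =374544000 / 13489858226047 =0.00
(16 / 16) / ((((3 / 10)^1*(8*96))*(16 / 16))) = 5 / 1152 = 0.00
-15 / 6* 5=-25 / 2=-12.50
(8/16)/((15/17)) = 17/30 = 0.57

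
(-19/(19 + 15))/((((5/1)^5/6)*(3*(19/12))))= -12/53125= -0.00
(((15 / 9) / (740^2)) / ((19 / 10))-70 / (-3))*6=14566161 / 104044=140.00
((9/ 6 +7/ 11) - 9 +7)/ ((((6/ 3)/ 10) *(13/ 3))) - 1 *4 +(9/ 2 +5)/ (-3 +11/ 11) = -4915/ 572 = -8.59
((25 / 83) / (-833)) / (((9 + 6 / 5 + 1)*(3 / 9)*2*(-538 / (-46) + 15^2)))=-8625 / 42155984192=-0.00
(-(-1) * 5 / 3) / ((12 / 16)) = 20 / 9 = 2.22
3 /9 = 1 /3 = 0.33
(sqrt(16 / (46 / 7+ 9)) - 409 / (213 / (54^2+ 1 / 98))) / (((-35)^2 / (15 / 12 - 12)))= 5025819403 / 102282600 - 43 * sqrt(763) / 133525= 49.13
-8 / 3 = -2.67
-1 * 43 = -43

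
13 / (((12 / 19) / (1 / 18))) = 247 / 216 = 1.14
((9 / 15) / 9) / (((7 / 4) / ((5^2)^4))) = 312500 / 21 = 14880.95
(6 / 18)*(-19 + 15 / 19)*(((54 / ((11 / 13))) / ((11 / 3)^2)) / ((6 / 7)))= -850122 / 25289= -33.62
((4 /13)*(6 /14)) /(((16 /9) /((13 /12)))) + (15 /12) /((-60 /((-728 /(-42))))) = -283 /1008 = -0.28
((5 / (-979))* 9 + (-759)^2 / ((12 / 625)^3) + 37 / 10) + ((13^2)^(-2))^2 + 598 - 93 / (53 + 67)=62399428510422044365073807 / 766656360824640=81391653026.01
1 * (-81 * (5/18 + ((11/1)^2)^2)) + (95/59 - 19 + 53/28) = -1959204263/1652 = -1185959.00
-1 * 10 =-10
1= 1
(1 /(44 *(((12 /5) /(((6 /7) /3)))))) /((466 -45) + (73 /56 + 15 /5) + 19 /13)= 13 /2050521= 0.00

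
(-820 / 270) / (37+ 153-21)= -82 / 4563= -0.02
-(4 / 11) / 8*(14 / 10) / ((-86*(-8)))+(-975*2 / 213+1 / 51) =-2503444067 / 274037280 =-9.14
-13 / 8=-1.62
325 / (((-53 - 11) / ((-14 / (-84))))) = -325 / 384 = -0.85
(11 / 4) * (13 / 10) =143 / 40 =3.58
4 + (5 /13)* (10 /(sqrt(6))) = 25* sqrt(6) /39 + 4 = 5.57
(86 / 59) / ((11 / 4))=344 / 649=0.53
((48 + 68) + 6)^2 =14884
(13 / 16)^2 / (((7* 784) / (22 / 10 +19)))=8957 / 3512320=0.00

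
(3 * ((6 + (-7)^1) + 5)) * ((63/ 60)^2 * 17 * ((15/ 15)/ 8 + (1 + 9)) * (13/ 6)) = 7894341/ 1600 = 4933.96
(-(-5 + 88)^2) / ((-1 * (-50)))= -6889 / 50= -137.78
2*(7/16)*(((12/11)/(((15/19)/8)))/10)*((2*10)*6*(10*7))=89376/11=8125.09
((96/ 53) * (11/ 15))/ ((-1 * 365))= -352/ 96725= -0.00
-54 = -54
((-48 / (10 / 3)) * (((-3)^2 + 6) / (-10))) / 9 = 2.40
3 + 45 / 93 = 108 / 31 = 3.48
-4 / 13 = -0.31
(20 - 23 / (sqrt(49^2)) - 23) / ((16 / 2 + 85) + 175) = -0.01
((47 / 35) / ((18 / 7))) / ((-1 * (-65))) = 47 / 5850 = 0.01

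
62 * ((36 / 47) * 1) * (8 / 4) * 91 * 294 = 119429856 / 47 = 2541060.77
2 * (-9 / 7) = -18 / 7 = -2.57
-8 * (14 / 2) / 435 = -56 / 435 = -0.13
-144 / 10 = -72 / 5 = -14.40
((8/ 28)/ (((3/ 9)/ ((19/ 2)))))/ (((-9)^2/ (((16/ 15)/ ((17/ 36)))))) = 1216/ 5355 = 0.23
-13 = -13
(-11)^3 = -1331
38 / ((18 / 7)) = 133 / 9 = 14.78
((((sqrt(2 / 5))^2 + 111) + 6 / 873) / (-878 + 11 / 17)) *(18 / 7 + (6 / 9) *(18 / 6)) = -88180768 / 151909275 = -0.58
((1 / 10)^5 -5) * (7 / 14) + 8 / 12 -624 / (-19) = 353500057 / 11400000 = 31.01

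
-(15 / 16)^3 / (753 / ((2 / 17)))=-0.00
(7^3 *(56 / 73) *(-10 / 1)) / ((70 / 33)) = -90552 / 73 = -1240.44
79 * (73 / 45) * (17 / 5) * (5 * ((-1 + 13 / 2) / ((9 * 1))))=1078429 / 810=1331.39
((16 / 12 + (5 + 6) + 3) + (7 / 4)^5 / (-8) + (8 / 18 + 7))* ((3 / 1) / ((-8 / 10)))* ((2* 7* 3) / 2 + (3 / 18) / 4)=-3858444925 / 2359296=-1635.42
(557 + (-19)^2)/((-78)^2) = 51/338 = 0.15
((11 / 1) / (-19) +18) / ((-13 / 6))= -8.04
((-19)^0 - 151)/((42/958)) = -23950/7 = -3421.43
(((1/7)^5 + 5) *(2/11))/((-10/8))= -672288/924385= -0.73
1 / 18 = 0.06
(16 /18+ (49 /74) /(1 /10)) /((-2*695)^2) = 2501 /643389300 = 0.00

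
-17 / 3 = -5.67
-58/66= -29/33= -0.88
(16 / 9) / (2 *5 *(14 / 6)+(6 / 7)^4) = 19208 / 257937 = 0.07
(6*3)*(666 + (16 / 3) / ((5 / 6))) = 60516 / 5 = 12103.20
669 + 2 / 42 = 14050 / 21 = 669.05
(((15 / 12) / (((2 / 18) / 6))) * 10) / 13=675 / 13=51.92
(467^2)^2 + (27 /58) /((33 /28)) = 15172537002925 /319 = 47562811921.39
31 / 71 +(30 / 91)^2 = 320611 / 587951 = 0.55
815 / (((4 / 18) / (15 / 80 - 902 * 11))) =-1164423915 / 32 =-36388247.34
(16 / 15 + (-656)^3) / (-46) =2117253112 / 345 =6136965.54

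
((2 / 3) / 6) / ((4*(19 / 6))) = 1 / 114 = 0.01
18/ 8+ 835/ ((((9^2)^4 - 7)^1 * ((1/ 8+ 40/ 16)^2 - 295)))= 3571822510627/ 1587476718892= 2.25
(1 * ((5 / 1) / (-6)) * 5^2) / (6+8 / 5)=-2.74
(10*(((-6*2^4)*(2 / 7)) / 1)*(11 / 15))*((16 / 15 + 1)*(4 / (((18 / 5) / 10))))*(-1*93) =27061760 / 63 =429551.75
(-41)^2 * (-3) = -5043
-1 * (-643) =643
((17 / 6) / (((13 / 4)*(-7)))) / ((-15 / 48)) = 544 / 1365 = 0.40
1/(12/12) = 1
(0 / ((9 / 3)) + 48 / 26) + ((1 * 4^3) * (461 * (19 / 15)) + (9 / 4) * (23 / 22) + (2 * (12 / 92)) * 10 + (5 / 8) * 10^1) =14755029097 / 394680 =37384.79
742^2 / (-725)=-550564 / 725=-759.40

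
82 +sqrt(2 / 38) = sqrt(19) / 19 +82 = 82.23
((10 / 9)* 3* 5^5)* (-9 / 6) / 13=-15625 / 13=-1201.92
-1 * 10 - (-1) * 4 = -6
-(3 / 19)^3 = -27 / 6859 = -0.00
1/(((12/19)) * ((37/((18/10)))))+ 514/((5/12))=912921/740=1233.68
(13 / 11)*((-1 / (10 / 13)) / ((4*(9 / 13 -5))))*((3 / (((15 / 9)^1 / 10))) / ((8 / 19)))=375687 / 98560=3.81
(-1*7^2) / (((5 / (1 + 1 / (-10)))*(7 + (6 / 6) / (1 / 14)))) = -21 / 50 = -0.42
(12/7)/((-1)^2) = 12/7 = 1.71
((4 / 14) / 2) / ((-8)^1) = -1 / 56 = -0.02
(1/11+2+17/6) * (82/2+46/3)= 54925/198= 277.40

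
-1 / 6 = -0.17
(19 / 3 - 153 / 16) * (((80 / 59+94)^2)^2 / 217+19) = -5009456070993895 / 4071433296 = -1230391.29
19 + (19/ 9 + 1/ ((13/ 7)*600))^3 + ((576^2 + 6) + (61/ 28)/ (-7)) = 208321102920320227589/ 627832296000000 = 331810.11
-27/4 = -6.75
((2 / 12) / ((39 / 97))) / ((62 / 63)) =679 / 1612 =0.42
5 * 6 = 30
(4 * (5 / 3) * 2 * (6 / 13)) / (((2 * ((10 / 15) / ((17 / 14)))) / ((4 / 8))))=255 / 91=2.80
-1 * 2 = -2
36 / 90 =2 / 5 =0.40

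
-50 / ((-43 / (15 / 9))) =250 / 129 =1.94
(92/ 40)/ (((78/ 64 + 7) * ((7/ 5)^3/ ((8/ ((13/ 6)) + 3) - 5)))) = 202400/ 1172717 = 0.17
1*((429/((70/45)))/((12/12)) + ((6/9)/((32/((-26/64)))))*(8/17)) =6301061/22848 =275.78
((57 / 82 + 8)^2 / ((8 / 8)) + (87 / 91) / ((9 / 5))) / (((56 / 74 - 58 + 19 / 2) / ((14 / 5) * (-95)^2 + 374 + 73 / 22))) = -2917752011752489 / 71338943676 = -40899.85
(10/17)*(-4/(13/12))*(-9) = 4320/221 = 19.55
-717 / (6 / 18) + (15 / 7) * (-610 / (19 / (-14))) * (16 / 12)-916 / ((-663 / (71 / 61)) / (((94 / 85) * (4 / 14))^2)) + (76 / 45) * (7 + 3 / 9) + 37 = -2000898278797946 / 2448349455825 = -817.24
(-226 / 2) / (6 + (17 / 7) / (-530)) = -18.85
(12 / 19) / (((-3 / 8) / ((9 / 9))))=-32 / 19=-1.68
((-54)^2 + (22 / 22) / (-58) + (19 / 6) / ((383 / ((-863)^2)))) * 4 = 1209389284 / 33321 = 36295.11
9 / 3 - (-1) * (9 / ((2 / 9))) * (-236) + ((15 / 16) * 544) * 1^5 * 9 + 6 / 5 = -24819 / 5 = -4963.80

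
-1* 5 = -5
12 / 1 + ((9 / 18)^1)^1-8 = 4.50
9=9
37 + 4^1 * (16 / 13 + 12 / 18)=1739 / 39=44.59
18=18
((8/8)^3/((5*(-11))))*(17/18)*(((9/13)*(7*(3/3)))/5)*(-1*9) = 1071/7150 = 0.15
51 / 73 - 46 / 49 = -859 / 3577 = -0.24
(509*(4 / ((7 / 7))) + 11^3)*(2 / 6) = 3367 / 3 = 1122.33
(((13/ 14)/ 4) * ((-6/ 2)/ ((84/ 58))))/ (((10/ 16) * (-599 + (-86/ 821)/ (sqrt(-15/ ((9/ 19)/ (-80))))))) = 28920652541170/ 22515917048425297- 13309231 * sqrt(57)/ 22515917048425297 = 0.00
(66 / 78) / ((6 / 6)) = 11 / 13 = 0.85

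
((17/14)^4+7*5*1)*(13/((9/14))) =6188351/8232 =751.74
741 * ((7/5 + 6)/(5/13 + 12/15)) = 356421/77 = 4628.84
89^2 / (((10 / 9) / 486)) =17323227 / 5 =3464645.40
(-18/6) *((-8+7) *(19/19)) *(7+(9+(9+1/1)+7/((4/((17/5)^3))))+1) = 143673/500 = 287.35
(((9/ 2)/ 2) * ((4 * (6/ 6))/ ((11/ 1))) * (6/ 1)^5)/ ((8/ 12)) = 104976/ 11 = 9543.27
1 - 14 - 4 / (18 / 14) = -145 / 9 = -16.11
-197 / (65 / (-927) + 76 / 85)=-15522615 / 64927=-239.08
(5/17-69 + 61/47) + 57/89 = -4747908/71111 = -66.77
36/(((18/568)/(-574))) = -652064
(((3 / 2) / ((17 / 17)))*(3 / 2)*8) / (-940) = -9 / 470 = -0.02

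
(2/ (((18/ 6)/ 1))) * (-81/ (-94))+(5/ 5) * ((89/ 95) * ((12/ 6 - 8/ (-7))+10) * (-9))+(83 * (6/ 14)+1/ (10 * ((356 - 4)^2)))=-578330339221/ 7745239040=-74.67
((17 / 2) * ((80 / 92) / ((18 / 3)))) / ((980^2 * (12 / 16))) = 17 / 9940140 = 0.00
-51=-51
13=13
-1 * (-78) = 78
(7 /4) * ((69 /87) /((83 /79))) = 12719 /9628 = 1.32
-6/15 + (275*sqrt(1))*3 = 4123/5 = 824.60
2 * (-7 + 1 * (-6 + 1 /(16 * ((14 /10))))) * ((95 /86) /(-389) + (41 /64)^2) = -40517037677 /3836772352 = -10.56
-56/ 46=-28/ 23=-1.22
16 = 16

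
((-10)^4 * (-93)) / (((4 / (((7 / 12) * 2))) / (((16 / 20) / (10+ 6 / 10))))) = -1085000 / 53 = -20471.70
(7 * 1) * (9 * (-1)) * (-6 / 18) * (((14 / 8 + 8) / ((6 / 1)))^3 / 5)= 18.02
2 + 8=10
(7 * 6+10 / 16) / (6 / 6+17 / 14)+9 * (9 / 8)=29.38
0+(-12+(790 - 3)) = 775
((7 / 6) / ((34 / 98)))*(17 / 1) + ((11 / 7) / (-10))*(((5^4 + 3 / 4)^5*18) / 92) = -29178347844672801151 / 9891840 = -2949739163257.07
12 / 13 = 0.92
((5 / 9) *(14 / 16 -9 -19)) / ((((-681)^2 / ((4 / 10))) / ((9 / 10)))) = -217 / 18550440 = -0.00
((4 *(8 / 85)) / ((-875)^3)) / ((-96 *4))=1 / 683320312500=0.00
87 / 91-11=-914 / 91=-10.04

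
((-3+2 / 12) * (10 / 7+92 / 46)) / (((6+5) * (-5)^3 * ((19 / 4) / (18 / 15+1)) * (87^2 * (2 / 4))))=544 / 629173125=0.00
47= 47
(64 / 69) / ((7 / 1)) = 64 / 483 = 0.13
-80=-80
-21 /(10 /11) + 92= 689 /10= 68.90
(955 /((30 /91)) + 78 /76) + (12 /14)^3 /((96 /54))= 2898.21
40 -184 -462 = -606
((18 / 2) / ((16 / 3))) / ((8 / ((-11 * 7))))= -2079 / 128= -16.24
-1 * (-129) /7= 18.43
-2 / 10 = -1 / 5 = -0.20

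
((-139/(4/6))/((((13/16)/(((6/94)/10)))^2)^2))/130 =-34587648/5661848117290625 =-0.00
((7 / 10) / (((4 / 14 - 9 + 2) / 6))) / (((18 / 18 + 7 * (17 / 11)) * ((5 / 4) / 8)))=-25872 / 76375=-0.34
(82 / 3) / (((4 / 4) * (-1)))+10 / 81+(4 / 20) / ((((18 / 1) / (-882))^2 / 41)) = 7962701 / 405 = 19660.99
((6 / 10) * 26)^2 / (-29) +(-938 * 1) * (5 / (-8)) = 1675789 / 2900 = 577.86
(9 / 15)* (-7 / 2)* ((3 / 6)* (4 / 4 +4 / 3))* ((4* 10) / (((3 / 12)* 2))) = -196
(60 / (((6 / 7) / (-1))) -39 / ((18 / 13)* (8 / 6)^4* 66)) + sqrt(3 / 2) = -790001 / 11264 + sqrt(6) / 2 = -68.91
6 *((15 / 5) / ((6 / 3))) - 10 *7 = -61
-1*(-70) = 70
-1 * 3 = -3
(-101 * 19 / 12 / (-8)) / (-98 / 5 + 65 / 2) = 9595 / 6192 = 1.55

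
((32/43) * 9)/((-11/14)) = -4032/473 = -8.52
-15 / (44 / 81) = -1215 / 44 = -27.61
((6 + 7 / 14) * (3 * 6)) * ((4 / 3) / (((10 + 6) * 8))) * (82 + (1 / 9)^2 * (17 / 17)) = 86359 / 864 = 99.95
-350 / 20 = -35 / 2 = -17.50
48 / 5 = 9.60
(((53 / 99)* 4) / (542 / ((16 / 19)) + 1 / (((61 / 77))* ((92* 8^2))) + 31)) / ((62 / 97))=3692965376 / 743630328441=0.00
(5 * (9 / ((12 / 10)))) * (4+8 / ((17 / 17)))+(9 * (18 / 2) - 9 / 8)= 4239 / 8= 529.88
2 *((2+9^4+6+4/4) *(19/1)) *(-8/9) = -221920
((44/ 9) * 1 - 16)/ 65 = -20/ 117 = -0.17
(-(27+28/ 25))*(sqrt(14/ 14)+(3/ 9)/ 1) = -2812/ 75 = -37.49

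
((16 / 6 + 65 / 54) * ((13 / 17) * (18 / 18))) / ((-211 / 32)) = -0.45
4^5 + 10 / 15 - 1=3071 / 3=1023.67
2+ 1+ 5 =8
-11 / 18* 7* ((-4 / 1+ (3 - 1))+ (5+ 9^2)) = -1078 / 3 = -359.33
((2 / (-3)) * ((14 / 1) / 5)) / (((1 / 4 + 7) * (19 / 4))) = -448 / 8265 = -0.05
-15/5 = -3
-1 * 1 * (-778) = 778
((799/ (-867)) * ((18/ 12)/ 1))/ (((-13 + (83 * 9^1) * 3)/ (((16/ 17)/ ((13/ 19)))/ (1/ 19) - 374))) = 1806633/ 8370596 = 0.22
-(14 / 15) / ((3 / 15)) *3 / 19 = -0.74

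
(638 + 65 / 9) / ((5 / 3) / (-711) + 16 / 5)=6881295 / 34103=201.78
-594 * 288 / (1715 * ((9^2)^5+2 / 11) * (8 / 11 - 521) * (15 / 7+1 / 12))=22581504 / 914232237467649835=0.00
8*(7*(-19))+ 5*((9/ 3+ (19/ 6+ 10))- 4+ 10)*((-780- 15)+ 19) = -261212/ 3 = -87070.67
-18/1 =-18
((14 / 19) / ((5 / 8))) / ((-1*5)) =-112 / 475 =-0.24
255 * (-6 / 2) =-765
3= 3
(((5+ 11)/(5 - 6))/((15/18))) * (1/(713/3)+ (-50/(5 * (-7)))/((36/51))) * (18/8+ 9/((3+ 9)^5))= -539716397/6160320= -87.61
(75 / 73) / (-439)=-75 / 32047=-0.00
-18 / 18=-1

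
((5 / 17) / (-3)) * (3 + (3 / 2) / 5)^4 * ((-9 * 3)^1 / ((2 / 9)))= 96059601 / 68000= 1412.64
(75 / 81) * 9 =25 / 3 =8.33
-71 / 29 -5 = -216 / 29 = -7.45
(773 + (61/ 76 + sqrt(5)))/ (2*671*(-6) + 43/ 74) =-2175933/ 22640590 - 74*sqrt(5)/ 595805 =-0.10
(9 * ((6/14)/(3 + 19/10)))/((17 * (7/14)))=540/5831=0.09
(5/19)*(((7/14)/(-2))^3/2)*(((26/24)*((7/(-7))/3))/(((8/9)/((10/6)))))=325/233472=0.00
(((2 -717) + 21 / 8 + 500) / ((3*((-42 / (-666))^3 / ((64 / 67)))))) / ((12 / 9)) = -4647210138 / 22981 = -202219.67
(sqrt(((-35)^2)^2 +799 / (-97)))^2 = 1500616.76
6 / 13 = 0.46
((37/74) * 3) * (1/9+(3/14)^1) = 41/84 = 0.49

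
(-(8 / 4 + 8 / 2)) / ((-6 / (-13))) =-13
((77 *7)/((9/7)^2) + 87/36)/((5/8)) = 212854/405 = 525.57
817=817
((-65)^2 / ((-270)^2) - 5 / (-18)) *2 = 979 / 1458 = 0.67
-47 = -47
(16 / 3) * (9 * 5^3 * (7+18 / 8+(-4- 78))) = -436500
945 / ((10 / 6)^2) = 1701 / 5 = 340.20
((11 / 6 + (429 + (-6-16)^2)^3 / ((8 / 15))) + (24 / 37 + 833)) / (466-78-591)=-181020927059 / 25752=-7029392.94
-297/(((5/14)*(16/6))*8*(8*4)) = -6237/5120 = -1.22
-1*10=-10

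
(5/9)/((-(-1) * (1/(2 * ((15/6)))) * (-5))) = -0.56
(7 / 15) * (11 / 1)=77 / 15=5.13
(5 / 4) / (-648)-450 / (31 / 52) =-60652955 / 80352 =-754.84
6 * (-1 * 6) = -36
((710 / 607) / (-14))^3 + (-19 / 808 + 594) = 36816320303342317 / 61982851801192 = 593.98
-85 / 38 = -2.24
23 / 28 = 0.82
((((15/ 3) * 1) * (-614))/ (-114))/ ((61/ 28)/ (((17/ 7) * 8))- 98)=-835040/ 3035307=-0.28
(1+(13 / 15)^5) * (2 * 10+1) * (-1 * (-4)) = 31658704 / 253125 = 125.07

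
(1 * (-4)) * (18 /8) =-9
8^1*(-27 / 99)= -24 / 11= -2.18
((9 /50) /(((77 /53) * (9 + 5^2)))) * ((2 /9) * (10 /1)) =53 /6545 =0.01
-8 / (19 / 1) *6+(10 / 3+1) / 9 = -1049 / 513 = -2.04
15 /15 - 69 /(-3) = 24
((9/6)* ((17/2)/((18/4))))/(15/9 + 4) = 1/2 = 0.50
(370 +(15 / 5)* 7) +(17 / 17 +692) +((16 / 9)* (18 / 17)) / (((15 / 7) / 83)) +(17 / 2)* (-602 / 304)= 88378813 / 77520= 1140.08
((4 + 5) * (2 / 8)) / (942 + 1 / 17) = 153 / 64060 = 0.00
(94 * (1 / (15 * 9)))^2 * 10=17672 / 3645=4.85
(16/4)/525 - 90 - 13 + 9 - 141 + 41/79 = -9724784/41475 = -234.47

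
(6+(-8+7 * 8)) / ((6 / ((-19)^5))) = -22284891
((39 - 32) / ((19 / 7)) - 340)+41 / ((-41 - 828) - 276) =-7341374 / 21755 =-337.46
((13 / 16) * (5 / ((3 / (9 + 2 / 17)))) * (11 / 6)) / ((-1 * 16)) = -110825 / 78336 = -1.41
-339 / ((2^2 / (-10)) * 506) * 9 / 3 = 5085 / 1012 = 5.02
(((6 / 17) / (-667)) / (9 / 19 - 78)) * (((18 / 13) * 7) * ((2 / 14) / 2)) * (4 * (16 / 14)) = 10944 / 506637859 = 0.00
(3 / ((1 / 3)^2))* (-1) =-27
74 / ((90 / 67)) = 2479 / 45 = 55.09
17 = 17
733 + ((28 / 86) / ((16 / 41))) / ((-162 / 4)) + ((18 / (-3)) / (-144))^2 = 163390291 / 222912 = 732.98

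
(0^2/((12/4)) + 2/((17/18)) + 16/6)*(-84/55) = -6832/935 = -7.31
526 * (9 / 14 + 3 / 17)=51285 / 119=430.97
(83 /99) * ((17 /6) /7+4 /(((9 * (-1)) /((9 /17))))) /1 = 913 /6426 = 0.14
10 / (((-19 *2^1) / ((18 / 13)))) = -90 / 247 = -0.36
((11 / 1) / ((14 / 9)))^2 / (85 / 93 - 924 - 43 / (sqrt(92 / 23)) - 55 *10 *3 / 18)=-911493 / 18888814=-0.05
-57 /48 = -1.19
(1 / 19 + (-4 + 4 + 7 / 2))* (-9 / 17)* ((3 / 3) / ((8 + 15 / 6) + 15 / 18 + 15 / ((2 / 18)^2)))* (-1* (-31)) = -112995 / 2376634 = -0.05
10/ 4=5/ 2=2.50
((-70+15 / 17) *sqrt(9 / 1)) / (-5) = 705 / 17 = 41.47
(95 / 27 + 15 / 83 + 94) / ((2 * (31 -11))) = 27368 / 11205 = 2.44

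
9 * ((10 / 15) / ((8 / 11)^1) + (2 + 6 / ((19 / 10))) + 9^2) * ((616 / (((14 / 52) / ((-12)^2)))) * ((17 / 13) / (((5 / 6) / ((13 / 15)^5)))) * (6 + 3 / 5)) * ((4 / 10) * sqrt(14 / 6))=3881657040371968 * sqrt(21) / 22265625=798899074.67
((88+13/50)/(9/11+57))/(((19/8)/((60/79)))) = 194172/397765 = 0.49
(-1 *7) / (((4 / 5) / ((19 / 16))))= -10.39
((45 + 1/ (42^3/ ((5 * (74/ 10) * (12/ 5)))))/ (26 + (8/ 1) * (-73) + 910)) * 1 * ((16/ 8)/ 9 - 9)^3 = -684923369293/ 7921488960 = -86.46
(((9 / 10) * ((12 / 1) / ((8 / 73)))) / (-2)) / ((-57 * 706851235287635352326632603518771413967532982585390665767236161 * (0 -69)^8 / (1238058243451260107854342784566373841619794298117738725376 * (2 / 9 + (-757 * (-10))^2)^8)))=56552018446689775250716771589017375185242434330521562095086781376747174964345704118575703558991308138518226136665120893866868736 / 165022027465588965106795506765191506110831655796247333133145286737878191973981875578055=342693756192531461005963500000000000000000.00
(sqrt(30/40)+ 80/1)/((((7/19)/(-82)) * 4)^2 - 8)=-12136820/1213633 - 606841 * sqrt(3)/9709064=-10.11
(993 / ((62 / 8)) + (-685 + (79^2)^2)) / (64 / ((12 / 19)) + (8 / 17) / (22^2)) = 3725541457704 / 9692677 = 384366.62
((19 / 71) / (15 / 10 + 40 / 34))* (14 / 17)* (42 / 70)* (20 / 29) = 912 / 26767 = 0.03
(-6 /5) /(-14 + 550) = -3 /1340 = -0.00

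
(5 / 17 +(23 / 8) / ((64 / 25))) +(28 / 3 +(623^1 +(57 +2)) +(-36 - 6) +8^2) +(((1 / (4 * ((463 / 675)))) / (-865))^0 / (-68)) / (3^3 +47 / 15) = 2108981405 / 2950656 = 714.75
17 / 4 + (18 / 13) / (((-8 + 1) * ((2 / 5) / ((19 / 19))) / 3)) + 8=3919 / 364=10.77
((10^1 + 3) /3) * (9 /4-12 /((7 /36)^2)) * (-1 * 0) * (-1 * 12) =0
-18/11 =-1.64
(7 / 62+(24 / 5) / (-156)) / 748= 331 / 3014440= 0.00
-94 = -94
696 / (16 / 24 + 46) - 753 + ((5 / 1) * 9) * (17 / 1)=942 / 35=26.91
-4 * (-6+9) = -12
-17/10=-1.70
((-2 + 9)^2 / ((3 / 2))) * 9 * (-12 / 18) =-196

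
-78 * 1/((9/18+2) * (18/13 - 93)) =676/1985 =0.34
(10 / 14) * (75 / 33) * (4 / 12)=125 / 231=0.54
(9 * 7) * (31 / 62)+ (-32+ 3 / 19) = -13 / 38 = -0.34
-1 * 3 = -3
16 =16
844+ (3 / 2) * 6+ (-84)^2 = 7909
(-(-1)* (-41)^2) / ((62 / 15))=25215 / 62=406.69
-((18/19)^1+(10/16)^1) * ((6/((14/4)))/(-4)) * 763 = 78153/152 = 514.16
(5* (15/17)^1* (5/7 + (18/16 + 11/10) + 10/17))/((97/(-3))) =-755595/1569848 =-0.48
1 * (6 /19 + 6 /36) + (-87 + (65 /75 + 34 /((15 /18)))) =-5113 /114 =-44.85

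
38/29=1.31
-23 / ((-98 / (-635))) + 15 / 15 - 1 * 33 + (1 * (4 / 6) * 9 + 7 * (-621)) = -443159 / 98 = -4522.03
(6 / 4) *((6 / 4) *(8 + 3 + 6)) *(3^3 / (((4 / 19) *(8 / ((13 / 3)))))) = 340119 / 128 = 2657.18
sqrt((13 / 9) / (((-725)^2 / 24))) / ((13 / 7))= 14 * sqrt(78) / 28275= 0.00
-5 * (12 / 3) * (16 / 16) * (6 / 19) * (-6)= 720 / 19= 37.89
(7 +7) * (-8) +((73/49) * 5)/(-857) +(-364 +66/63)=-59835121/125979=-474.96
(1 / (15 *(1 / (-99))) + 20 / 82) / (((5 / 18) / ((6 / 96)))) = -11727 / 8200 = -1.43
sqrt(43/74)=sqrt(3182)/74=0.76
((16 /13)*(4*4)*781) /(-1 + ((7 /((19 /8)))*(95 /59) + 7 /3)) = 8847168 /3497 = 2529.93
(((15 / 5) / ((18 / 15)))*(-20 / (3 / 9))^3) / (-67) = 540000 / 67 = 8059.70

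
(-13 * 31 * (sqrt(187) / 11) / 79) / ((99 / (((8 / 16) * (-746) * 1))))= 150319 * sqrt(187) / 86031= 23.89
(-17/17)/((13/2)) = -2/13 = -0.15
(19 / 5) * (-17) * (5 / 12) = -323 / 12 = -26.92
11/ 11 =1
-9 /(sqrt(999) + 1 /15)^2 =-113792850 /12630837769 + 91125 * sqrt(111) /25261675538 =-0.01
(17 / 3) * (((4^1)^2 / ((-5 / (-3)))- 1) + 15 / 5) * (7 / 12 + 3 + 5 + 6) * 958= 8265145 / 9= 918349.44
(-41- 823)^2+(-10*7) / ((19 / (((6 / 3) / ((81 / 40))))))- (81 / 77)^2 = 6811531892797 / 9124731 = 746491.25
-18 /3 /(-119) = 6 /119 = 0.05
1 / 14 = 0.07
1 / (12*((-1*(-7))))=1 / 84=0.01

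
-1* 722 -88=-810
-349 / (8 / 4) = -349 / 2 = -174.50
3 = 3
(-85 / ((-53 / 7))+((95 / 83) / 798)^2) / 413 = 7230557945 / 265999418244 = 0.03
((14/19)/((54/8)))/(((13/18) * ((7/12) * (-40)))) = -0.01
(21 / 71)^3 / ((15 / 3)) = 9261 / 1789555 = 0.01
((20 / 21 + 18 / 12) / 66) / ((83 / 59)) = 6077 / 230076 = 0.03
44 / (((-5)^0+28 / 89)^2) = 348524 / 13689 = 25.46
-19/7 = -2.71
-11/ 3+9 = 5.33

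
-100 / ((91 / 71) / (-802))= 5694200 / 91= 62573.63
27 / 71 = 0.38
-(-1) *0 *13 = 0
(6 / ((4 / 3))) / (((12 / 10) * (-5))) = -3 / 4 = -0.75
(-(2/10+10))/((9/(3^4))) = -459/5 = -91.80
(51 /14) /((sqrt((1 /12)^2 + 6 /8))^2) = 3672 /763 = 4.81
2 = 2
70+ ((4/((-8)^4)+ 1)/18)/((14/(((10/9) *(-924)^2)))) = 4421515/1152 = 3838.12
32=32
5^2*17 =425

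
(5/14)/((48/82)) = 205/336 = 0.61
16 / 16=1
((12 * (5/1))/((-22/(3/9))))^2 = 100/121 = 0.83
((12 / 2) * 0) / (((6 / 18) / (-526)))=0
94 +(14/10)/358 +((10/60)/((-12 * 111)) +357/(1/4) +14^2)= 12288606197/7152840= 1718.00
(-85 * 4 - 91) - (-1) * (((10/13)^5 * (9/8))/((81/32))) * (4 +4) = -1437045547/3341637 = -430.04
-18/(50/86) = -774/25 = -30.96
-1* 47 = -47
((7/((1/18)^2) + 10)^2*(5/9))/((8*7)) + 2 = 6486857/126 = 51482.99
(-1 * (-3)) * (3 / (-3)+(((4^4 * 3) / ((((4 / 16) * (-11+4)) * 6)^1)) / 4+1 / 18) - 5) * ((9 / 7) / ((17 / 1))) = -9159 / 1666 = -5.50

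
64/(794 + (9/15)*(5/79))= 5056/62729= 0.08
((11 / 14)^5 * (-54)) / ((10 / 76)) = -82619163 / 672280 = -122.89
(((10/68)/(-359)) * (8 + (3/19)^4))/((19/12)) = -31279470/15111632197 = -0.00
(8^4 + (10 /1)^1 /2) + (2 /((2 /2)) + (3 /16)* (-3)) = 65639 /16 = 4102.44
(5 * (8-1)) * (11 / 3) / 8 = 385 / 24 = 16.04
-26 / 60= -13 / 30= -0.43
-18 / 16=-9 / 8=-1.12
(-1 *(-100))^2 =10000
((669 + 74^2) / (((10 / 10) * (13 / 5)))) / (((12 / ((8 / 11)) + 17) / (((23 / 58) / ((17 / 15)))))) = 10600125 / 429403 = 24.69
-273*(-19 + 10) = 2457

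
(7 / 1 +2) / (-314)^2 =9 / 98596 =0.00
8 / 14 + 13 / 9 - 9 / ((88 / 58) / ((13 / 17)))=-118763 / 47124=-2.52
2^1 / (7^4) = 2 / 2401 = 0.00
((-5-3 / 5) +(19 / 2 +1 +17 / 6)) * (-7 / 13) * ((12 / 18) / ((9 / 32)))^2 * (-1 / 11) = 3325952 / 1563705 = 2.13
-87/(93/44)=-1276/31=-41.16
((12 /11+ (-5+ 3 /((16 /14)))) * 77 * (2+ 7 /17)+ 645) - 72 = 45497 /136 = 334.54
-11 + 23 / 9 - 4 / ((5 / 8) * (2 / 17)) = -2828 / 45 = -62.84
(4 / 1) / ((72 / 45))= 5 / 2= 2.50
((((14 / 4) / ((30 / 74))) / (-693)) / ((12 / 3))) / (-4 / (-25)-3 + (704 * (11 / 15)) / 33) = -185 / 760584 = -0.00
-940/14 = -470/7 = -67.14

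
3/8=0.38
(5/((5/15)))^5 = 759375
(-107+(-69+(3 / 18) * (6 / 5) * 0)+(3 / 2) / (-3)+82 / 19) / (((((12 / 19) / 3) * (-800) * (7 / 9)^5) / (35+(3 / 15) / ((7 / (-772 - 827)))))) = -72248872509 / 1882384000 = -38.38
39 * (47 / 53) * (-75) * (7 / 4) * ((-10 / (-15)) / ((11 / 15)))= -4811625 / 1166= -4126.61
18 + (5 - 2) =21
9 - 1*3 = 6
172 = 172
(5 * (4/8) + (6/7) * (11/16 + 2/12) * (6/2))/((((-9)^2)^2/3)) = 263/122472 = 0.00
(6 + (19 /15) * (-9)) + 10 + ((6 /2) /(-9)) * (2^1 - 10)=7.27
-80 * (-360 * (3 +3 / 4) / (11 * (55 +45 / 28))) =604800 / 3487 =173.44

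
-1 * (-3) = 3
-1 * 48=-48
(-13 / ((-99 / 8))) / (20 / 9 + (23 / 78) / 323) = 873392 / 1848319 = 0.47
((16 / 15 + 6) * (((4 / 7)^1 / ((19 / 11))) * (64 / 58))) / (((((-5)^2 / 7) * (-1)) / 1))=-149248 / 206625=-0.72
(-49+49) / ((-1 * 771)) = 0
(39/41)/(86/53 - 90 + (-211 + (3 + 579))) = 689/204713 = 0.00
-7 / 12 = -0.58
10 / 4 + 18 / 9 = 9 / 2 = 4.50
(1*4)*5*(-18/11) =-360/11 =-32.73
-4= -4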